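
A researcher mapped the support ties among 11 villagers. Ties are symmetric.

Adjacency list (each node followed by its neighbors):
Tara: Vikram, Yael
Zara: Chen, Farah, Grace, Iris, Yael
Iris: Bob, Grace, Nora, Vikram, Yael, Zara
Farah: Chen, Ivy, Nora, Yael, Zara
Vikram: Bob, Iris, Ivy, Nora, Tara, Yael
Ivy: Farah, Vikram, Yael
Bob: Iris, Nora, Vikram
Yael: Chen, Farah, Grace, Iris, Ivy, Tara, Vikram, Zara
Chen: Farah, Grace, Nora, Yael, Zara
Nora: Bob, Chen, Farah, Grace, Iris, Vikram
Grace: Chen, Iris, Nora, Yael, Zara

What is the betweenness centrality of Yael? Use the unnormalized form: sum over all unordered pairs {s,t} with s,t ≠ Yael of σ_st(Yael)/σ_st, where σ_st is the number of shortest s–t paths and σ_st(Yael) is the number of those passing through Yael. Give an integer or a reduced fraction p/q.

Pairs whose geodesics pass through Yael — Vikram–Chen: 1/2; Vikram–Farah: 1/3; Vikram–Grace: 1/3; Vikram–Zara: 1/2; Chen–Iris: 1/4; Chen–Tara: 1; Chen–Ivy: 1/2; Farah–Grace: 1/4; Farah–Iris: 1/3; Farah–Tara: 1; Grace–Tara: 1; Grace–Ivy: 1; Iris–Tara: 1/2; Iris–Ivy: 1/2 … (+3 more pairs).
All other pairs contribute 0.
Summing the contributions gives betweenness(Yael) = 10.

10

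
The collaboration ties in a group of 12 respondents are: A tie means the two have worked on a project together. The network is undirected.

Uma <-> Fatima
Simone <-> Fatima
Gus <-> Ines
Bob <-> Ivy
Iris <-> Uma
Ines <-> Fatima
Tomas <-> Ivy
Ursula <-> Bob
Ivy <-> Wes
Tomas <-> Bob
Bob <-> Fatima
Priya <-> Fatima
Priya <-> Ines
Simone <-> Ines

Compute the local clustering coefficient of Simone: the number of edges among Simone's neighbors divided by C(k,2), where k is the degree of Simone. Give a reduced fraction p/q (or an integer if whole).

1

Simone's neighbors: Fatima and Ines (k = 2).
Possible neighbor pairs: C(2,2) = 1. Edges among them: Fatima–Ines → e = 1.
Clustering(Simone) = 1/1.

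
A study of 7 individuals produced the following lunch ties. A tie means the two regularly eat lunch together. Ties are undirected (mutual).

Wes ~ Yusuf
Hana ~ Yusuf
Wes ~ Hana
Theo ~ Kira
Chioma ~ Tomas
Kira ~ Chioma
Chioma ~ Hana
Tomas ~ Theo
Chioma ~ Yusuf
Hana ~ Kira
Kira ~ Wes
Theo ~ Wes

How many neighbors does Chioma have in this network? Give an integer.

Chioma is directly tied to Hana, Kira, Tomas, and Yusuf. That is 4 neighbors, so the degree of Chioma is 4.

4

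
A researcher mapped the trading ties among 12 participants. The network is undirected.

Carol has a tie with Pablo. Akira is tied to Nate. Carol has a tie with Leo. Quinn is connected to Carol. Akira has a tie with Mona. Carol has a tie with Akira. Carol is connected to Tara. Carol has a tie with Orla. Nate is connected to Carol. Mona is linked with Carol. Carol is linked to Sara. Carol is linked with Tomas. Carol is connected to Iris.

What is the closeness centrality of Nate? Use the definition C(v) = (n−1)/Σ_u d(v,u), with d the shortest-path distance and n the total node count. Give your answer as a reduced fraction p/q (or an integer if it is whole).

11/20

Distances from Nate: Akira:1, Carol:1, Iris:2, Leo:2, Mona:2, Orla:2, Pablo:2, Quinn:2, Sara:2, Tara:2, Tomas:2. Sum = 20.
n = 12, so closeness = 11/20.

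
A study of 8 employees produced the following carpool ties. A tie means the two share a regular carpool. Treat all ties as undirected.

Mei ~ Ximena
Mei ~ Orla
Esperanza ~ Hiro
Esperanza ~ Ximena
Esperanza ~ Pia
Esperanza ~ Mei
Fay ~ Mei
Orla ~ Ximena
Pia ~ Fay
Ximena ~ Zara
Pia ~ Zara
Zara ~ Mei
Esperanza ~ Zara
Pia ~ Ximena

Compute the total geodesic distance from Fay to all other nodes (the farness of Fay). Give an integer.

Distances from Fay: Esperanza:2, Hiro:3, Mei:1, Orla:2, Pia:1, Ximena:2, Zara:2.
Sum = 2 + 3 + 1 + 2 + 1 + 2 + 2 = 13.

13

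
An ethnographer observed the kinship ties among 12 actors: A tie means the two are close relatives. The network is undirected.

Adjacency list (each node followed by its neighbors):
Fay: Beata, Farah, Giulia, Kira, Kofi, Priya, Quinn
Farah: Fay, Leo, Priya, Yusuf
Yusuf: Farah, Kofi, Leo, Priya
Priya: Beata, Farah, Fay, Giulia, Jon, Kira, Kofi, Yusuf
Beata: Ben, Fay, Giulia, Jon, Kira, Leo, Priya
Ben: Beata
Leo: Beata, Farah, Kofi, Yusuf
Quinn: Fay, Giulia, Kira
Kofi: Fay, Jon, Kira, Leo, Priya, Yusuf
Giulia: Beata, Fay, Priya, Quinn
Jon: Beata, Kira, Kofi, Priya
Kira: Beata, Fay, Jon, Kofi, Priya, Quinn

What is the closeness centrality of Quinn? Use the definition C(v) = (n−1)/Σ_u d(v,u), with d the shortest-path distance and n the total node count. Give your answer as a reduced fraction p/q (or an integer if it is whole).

Distances from Quinn: Beata:2, Ben:3, Farah:2, Fay:1, Giulia:1, Jon:2, Kira:1, Kofi:2, Leo:3, Priya:2, Yusuf:3. Sum = 22.
n = 12, so closeness = 11/22 = 1/2.

1/2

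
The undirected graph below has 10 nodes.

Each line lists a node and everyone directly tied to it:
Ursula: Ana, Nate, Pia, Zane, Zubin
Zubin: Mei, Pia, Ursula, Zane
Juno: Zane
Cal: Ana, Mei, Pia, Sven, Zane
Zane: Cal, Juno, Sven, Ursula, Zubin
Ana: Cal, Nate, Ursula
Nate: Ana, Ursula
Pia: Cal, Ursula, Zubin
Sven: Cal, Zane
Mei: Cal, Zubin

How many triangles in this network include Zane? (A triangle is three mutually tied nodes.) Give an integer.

2

Zane's neighbors: Cal, Juno, Sven, Ursula, and Zubin.
Neighbor pairs that are themselves tied: Zane–Cal–Sven; Zane–Ursula–Zubin. Each forms one triangle with Zane, for 2 in total.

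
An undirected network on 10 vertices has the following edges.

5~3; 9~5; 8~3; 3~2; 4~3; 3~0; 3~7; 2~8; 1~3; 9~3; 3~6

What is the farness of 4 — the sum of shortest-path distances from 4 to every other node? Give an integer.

17

Distances from 4: 0:2, 1:2, 2:2, 3:1, 5:2, 6:2, 7:2, 8:2, 9:2.
Sum = 2 + 2 + 2 + 1 + 2 + 2 + 2 + 2 + 2 = 17.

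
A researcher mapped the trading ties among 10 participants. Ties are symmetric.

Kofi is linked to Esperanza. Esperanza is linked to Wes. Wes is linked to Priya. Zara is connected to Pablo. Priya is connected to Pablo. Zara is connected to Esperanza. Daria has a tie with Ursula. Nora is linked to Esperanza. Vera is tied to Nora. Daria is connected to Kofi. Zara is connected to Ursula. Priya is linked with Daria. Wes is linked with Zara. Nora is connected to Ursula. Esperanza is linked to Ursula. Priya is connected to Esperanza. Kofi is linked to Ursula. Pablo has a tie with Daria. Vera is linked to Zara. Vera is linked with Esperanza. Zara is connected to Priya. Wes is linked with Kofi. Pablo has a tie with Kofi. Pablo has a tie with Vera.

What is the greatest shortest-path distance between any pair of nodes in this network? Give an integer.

2

Eccentricity of each node (its greatest distance to any other): Daria:2, Esperanza:2, Kofi:2, Nora:2, Pablo:2, Priya:2, Ursula:2, Vera:2, Wes:2, Zara:2.
The maximum eccentricity is 2, realized for instance by the pair Kofi–Priya via Kofi – Pablo – Priya. So the diameter is 2.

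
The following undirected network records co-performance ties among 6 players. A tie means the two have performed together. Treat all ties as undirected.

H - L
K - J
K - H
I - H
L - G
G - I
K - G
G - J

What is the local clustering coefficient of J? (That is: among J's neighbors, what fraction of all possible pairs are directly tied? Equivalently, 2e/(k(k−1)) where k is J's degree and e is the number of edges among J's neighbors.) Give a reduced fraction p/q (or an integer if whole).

1

J's neighbors: G and K (k = 2).
Possible neighbor pairs: C(2,2) = 1. Edges among them: G–K → e = 1.
Clustering(J) = 1/1.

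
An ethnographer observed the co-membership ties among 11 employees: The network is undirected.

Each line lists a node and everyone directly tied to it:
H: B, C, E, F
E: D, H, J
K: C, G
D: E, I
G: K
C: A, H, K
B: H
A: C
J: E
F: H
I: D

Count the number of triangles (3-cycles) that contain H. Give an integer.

0

H's neighbors are B, C, E, and F, but none of them are tied to each other, so no triangle contains H.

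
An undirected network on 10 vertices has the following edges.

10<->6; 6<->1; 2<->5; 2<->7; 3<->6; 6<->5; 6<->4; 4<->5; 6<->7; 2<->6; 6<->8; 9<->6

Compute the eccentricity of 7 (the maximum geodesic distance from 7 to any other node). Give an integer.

2

Distances from 7: 1:2, 2:1, 3:2, 4:2, 5:2, 6:1, 8:2, 9:2, 10:2.
The largest is 2 (to 10, 1, 8, 3, 4, 5, and 9), so the eccentricity of 7 is 2.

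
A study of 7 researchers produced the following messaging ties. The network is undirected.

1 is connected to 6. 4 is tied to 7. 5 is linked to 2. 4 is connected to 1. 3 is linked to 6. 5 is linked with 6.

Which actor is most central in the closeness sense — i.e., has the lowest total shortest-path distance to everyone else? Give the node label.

6

Farness (sum of distances to all others) for each node — 1:11, 2:18, 3:15, 4:14, 5:13, 6:10, 7:19.
The smallest farness is 10, for 6, so 6 has the highest closeness.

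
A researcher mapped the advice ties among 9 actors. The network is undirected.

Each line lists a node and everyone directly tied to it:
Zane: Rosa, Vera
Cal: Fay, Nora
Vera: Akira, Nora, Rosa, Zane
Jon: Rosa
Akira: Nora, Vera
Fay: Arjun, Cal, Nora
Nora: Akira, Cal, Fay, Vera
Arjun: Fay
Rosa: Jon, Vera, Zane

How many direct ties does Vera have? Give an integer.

4

Vera is directly tied to Akira, Nora, Rosa, and Zane. That is 4 neighbors, so the degree of Vera is 4.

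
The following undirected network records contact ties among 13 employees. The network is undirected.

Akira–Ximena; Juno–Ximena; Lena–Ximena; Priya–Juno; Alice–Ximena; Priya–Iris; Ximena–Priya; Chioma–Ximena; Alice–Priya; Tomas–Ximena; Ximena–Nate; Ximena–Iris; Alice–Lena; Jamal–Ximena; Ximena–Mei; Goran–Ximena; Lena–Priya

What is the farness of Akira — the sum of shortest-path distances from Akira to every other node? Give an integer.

Distances from Akira: Alice:2, Chioma:2, Goran:2, Iris:2, Jamal:2, Juno:2, Lena:2, Mei:2, Nate:2, Priya:2, Tomas:2, Ximena:1.
Sum = 2 + 2 + 2 + 2 + 2 + 2 + 2 + 2 + 2 + 2 + 2 + 1 = 23.

23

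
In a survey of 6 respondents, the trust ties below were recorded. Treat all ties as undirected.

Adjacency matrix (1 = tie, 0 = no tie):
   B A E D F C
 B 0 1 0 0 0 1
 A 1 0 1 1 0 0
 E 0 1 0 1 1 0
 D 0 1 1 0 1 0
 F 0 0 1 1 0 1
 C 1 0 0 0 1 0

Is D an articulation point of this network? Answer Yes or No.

No

Even without D, every remaining node can still reach every other (the residual graph is connected), so D is not a cut vertex.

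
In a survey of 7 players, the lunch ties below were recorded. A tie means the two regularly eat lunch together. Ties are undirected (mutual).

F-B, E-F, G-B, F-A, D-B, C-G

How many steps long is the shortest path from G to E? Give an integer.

One shortest route is G – B – F – E, which uses 3 edges, and at distance 2 from G we only reach {D, F}, which does not include E. So d(G,E) = 3.

3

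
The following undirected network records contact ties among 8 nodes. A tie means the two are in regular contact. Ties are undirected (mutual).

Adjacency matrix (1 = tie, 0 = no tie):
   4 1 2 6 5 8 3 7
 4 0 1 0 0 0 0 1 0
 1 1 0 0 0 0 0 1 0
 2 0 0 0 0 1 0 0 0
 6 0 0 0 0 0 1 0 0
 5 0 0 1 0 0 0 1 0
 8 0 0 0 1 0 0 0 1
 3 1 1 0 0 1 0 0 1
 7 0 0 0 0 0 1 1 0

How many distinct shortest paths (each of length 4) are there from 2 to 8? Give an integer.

1

The shortest distance is 4, and the only length-4 path is 2–5–3–7–8. So there is exactly 1 shortest path.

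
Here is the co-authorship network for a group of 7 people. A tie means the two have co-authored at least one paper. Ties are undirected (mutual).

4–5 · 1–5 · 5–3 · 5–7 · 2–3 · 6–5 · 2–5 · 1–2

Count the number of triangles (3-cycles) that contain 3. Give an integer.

3's neighbors: 2 and 5.
Neighbor pairs that are themselves tied: 3–2–5. Each forms one triangle with 3, for 1 in total.

1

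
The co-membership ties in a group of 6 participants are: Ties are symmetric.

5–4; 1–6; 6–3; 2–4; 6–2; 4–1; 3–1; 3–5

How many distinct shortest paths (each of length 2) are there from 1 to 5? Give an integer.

2

The shortest distance is 2. The length-2 paths are: 1–4–5; 1–3–5.
That gives 2 distinct shortest paths.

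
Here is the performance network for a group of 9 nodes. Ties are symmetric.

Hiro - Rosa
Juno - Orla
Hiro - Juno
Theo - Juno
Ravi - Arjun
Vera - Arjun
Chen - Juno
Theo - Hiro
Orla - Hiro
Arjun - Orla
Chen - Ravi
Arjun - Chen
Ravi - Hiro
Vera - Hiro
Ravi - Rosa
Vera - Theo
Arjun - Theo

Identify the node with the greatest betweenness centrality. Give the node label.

Hiro

Unnormalized betweenness of each node: Arjun:13/3, Chen:5/6, Hiro:22/3, Juno:11/6, Orla:7/12, Ravi:11/4, Rosa:0, Theo:13/12, Vera:1/4.
Hiro has the largest value, 22/3, making it the main broker — the node through which the most shortest paths run.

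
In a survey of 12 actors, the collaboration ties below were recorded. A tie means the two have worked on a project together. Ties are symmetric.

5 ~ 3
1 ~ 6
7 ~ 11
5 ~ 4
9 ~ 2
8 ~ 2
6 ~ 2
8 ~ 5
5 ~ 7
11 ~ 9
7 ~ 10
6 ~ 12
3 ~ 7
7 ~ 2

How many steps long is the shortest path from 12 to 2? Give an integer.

2

One shortest route is 12 – 6 – 2, which uses 2 edges, and 12 and 2 are not directly tied, so nothing shorter exists. So d(12,2) = 2.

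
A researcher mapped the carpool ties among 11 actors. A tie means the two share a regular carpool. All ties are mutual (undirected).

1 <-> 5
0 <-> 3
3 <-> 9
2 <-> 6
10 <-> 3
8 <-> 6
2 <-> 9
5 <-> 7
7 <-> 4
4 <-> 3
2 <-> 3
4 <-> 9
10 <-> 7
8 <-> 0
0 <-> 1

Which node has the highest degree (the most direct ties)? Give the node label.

3

Degrees — 0:3, 1:2, 2:3, 3:5, 4:3, 5:2, 6:2, 7:3, 8:2, 9:3, 10:2.
The maximum is 5, attained only by 3.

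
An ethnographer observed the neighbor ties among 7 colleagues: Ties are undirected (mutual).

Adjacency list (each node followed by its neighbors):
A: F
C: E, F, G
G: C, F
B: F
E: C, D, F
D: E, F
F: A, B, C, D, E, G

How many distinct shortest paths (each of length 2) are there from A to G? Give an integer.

1

The shortest distance is 2, and the only length-2 path is A–F–G. So there is exactly 1 shortest path.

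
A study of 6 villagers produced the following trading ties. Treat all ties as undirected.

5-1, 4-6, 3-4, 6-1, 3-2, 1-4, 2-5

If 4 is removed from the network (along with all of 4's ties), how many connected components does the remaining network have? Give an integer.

1

4's neighbors (1, 3, and 6) remain reachable from one another through other ties, so the rest of the network stays in one piece.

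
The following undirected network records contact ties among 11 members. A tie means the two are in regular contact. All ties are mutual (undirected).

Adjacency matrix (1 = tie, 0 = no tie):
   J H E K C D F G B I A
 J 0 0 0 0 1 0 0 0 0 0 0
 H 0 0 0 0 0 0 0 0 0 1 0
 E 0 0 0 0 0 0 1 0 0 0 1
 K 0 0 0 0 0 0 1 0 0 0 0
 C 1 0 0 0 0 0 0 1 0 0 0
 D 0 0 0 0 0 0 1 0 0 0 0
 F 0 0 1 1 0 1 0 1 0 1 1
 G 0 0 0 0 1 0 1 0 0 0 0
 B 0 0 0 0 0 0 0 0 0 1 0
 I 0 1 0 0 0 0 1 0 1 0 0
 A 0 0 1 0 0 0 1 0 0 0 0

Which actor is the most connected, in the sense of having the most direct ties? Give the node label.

F

Degrees — A:2, B:1, C:2, D:1, E:2, F:6, G:2, H:1, I:3, J:1, K:1.
The maximum is 6, attained only by F.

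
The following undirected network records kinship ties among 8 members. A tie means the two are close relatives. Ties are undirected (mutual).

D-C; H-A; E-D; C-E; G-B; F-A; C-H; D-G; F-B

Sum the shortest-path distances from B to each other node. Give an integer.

15

Distances from B: A:2, C:3, D:2, E:3, F:1, G:1, H:3.
Sum = 2 + 3 + 2 + 3 + 1 + 1 + 3 = 15.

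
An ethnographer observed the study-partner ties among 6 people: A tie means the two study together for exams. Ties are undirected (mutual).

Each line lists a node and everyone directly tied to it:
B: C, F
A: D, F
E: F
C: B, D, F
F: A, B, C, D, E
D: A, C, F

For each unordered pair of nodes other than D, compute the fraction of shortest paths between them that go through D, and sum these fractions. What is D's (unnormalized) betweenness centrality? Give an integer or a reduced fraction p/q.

Pairs whose geodesics pass through D — A–C: 1/2.
All other pairs contribute 0.
Summing the contributions gives betweenness(D) = 1/2.

1/2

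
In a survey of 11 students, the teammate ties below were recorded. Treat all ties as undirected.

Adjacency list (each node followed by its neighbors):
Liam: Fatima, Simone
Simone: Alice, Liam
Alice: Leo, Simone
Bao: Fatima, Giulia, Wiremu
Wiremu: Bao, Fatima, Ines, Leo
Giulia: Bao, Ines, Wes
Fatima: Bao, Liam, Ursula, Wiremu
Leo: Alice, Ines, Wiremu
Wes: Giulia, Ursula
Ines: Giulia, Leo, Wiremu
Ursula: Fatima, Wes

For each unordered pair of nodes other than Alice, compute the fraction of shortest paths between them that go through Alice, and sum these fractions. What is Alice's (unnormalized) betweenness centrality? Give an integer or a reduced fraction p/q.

7/2

Pairs whose geodesics pass through Alice — Wiremu–Simone: 1/2; Giulia–Simone: 1/2; Liam–Leo: 1/2; Simone–Leo: 1; Simone–Ines: 1.
All other pairs contribute 0.
Summing the contributions gives betweenness(Alice) = 7/2.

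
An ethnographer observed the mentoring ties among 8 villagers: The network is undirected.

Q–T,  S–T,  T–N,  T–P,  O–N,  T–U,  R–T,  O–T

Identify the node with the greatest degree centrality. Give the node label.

T

Degrees — N:2, O:2, P:1, Q:1, R:1, S:1, T:7, U:1.
The maximum is 7, attained only by T.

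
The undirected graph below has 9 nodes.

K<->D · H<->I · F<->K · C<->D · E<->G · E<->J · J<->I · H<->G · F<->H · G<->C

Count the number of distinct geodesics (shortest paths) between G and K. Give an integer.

The shortest distance is 3. The length-3 paths are: G–C–D–K; G–H–F–K.
That gives 2 distinct shortest paths.

2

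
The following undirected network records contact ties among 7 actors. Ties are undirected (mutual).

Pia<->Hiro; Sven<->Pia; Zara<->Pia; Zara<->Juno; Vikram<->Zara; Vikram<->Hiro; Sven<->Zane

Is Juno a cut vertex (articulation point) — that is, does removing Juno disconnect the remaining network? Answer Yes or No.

No

Even without Juno, every remaining node can still reach every other (the residual graph is connected), so Juno is not a cut vertex.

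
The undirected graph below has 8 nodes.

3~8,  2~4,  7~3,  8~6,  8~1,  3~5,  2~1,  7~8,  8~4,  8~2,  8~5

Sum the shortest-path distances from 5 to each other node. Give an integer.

12

Distances from 5: 1:2, 2:2, 3:1, 4:2, 6:2, 7:2, 8:1.
Sum = 2 + 2 + 1 + 2 + 2 + 2 + 1 = 12.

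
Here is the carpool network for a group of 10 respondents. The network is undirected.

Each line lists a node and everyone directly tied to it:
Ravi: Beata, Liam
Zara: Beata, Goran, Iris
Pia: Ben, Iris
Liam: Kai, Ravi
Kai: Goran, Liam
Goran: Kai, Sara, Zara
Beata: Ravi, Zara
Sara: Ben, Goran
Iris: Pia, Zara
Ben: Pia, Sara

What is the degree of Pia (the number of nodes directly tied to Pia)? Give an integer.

2

Pia is directly tied to Ben and Iris. That is 2 neighbors, so the degree of Pia is 2.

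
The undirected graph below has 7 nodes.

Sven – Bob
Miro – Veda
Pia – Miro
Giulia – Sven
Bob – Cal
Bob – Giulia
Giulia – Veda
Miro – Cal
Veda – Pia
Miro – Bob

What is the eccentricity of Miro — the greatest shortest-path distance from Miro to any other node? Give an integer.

2

Distances from Miro: Bob:1, Cal:1, Giulia:2, Pia:1, Sven:2, Veda:1.
The largest is 2 (to Giulia and Sven), so the eccentricity of Miro is 2.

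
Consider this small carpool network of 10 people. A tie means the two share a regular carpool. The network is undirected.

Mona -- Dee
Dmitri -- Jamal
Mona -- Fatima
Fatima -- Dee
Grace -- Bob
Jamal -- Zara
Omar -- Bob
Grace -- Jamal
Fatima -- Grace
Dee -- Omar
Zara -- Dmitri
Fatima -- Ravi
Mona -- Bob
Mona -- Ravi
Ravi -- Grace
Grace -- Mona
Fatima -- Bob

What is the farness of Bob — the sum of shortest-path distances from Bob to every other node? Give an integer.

Distances from Bob: Dee:2, Dmitri:3, Fatima:1, Grace:1, Jamal:2, Mona:1, Omar:1, Ravi:2, Zara:3.
Sum = 2 + 3 + 1 + 1 + 2 + 1 + 1 + 2 + 3 = 16.

16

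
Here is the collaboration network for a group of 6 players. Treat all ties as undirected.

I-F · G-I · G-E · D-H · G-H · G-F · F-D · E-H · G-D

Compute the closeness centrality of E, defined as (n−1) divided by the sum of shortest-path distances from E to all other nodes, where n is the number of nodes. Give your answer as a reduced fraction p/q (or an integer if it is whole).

Distances from E: D:2, F:2, G:1, H:1, I:2. Sum = 8.
n = 6, so closeness = 5/8.

5/8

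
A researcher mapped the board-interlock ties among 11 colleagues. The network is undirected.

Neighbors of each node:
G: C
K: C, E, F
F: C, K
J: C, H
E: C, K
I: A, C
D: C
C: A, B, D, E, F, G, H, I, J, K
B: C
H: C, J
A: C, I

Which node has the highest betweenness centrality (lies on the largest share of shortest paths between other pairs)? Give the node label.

Unnormalized betweenness of each node: A:0, B:0, C:81/2, D:0, E:0, F:0, G:0, H:0, I:0, J:0, K:1/2.
C has the largest value, 81/2, making it the main broker — the node through which the most shortest paths run.

C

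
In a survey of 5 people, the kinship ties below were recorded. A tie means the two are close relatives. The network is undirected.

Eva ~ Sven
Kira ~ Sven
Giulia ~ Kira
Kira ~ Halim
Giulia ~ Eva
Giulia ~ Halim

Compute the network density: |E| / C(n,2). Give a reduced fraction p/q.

There are 6 edges and 5 nodes, so the maximum possible is C(5,2) = 10.
Density = 6/10 = 3/5.

3/5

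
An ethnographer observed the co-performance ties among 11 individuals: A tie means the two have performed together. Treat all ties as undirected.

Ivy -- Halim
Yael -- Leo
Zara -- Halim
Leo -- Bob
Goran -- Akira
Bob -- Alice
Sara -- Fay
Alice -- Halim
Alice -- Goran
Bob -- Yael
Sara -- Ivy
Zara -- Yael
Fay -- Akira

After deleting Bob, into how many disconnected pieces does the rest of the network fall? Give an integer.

Bob's neighbors (Alice, Leo, and Yael) remain reachable from one another through other ties, so the rest of the network stays in one piece.

1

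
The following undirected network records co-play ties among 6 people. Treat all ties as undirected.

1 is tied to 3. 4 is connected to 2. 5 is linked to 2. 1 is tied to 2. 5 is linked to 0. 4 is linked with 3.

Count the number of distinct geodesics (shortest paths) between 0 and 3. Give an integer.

The shortest distance is 4. The length-4 paths are: 0–5–2–4–3; 0–5–2–1–3.
That gives 2 distinct shortest paths.

2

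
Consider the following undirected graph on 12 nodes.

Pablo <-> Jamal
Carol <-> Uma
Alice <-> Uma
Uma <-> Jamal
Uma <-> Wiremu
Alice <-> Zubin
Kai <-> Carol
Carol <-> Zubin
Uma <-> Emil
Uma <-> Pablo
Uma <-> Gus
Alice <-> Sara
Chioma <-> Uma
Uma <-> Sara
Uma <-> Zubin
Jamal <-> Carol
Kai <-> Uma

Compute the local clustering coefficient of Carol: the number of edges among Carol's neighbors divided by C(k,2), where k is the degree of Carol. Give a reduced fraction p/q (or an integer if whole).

1/2

Carol's neighbors: Jamal, Kai, Uma, and Zubin (k = 4).
Possible neighbor pairs: C(4,2) = 6. Edges among them: Jamal–Uma, Kai–Uma, Uma–Zubin → e = 3.
Clustering(Carol) = 3/6 = 1/2.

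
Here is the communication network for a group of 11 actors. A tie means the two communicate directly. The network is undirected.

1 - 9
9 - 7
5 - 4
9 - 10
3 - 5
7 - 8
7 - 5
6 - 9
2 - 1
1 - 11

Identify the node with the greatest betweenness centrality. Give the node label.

Unnormalized betweenness of each node: 1:17, 2:0, 3:0, 4:0, 5:17, 6:0, 7:27, 8:0, 9:32, 10:0, 11:0.
9 has the largest value, 32, making it the main broker — the node through which the most shortest paths run.

9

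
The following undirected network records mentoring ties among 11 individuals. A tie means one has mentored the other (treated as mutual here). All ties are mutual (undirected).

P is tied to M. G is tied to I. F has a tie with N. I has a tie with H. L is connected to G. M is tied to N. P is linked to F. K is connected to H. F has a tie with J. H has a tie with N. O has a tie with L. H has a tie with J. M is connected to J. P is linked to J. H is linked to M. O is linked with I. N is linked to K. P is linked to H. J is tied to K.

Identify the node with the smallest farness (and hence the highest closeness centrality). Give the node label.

Farness (sum of distances to all others) for each node — F:25, G:25, H:15, I:18, J:19, K:21, L:32, M:20, N:20, O:25, P:20.
The smallest farness is 15, for H, so H has the highest closeness.

H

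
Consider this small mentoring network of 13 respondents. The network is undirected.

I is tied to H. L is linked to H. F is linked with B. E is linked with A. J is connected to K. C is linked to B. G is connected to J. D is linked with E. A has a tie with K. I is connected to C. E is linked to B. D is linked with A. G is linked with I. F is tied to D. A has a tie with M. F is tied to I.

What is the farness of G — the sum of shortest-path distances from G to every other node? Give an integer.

30

Distances from G: A:3, B:3, C:2, D:3, E:4, F:2, H:2, I:1, J:1, K:2, L:3, M:4.
Sum = 3 + 3 + 2 + 3 + 4 + 2 + 2 + 1 + 1 + 2 + 3 + 4 = 30.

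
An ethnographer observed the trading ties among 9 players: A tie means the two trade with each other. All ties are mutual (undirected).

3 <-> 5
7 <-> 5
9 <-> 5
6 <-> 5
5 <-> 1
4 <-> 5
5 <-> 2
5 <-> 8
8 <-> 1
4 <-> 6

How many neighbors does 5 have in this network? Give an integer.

8

5 is directly tied to 1, 2, 3, 4, 6, 7, 8, and 9. That is 8 neighbors, so the degree of 5 is 8.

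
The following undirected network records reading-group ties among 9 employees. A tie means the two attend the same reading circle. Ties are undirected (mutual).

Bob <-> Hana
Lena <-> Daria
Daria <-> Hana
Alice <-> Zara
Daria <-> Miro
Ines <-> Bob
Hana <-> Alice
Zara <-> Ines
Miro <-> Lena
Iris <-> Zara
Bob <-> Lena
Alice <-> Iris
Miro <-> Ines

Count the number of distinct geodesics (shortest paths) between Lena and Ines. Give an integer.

The shortest distance is 2. The length-2 paths are: Lena–Miro–Ines; Lena–Bob–Ines.
That gives 2 distinct shortest paths.

2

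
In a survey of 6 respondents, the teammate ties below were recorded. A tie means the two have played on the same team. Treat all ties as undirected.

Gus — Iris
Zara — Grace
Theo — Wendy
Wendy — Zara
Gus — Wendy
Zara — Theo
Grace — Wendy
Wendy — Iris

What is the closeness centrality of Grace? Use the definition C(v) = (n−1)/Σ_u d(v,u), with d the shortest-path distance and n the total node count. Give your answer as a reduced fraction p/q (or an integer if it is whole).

Distances from Grace: Gus:2, Iris:2, Theo:2, Wendy:1, Zara:1. Sum = 8.
n = 6, so closeness = 5/8.

5/8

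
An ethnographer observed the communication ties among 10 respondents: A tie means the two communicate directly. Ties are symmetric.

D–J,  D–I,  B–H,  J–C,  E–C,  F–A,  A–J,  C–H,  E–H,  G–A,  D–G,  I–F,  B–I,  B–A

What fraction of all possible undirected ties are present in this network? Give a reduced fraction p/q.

There are 14 edges and 10 nodes, so the maximum possible is C(10,2) = 45.
Density = 14/45.

14/45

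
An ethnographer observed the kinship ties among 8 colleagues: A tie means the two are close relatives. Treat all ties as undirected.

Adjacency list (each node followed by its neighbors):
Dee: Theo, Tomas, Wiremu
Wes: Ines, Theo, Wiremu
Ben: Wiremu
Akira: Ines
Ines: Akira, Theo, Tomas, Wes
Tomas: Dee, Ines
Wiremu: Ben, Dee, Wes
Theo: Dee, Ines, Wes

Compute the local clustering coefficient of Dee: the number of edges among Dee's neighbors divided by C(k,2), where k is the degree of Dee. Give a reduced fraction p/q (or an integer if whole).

0

Dee's neighbors: Theo, Tomas, and Wiremu (k = 3).
Possible neighbor pairs: C(3,2) = 3. Edges among them: none → e = 0.
Clustering(Dee) = 0/3 = 0.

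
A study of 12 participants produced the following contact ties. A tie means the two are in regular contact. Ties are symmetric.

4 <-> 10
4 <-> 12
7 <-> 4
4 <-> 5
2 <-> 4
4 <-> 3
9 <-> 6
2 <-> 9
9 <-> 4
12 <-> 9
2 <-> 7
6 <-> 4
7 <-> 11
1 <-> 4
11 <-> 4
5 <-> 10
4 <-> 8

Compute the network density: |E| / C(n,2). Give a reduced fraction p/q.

17/66

There are 17 edges and 12 nodes, so the maximum possible is C(12,2) = 66.
Density = 17/66.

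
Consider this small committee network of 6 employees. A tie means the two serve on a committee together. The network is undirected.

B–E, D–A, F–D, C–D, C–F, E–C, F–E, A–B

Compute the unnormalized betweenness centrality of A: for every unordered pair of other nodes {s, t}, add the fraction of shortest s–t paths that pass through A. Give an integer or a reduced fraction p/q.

1

Pairs whose geodesics pass through A — B–D: 1.
All other pairs contribute 0.
Summing the contributions gives betweenness(A) = 1.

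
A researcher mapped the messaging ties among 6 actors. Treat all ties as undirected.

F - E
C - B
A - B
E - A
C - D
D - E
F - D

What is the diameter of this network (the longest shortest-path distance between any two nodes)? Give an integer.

3

Eccentricity of each node (its greatest distance to any other): A:2, B:3, C:2, D:2, E:2, F:3.
The maximum eccentricity is 3, realized for instance by the pair B–F via B – C – D – F. So the diameter is 3.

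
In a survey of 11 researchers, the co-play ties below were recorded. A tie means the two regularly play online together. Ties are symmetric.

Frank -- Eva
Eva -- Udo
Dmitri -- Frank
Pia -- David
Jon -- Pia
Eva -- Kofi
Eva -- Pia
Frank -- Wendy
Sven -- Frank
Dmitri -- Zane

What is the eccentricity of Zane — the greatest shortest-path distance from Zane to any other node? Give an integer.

5

Distances from Zane: David:5, Dmitri:1, Eva:3, Frank:2, Jon:5, Kofi:4, Pia:4, Sven:3, Udo:4, Wendy:3.
The largest is 5 (to Jon and David), so the eccentricity of Zane is 5.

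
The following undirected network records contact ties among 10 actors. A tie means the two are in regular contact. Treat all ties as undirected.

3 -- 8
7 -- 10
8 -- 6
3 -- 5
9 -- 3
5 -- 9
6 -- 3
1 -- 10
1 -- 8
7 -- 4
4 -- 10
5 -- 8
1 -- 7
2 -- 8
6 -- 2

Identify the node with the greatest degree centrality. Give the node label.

Degrees — 1:3, 2:2, 3:4, 4:2, 5:3, 6:3, 7:3, 8:5, 9:2, 10:3.
The maximum is 5, attained only by 8.

8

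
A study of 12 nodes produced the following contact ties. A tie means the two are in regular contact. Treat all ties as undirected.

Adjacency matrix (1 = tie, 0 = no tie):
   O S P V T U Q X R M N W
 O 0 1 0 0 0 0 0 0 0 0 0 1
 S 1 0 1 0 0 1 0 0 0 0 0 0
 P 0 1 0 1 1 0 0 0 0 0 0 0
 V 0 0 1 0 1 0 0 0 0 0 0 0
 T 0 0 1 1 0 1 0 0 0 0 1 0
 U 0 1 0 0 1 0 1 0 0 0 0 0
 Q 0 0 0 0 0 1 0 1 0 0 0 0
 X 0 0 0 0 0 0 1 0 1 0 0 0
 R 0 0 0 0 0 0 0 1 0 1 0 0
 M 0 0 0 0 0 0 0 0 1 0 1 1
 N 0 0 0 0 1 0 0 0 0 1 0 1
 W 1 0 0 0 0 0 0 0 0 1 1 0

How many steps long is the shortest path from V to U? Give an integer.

2

One shortest route is V – T – U, which uses 2 edges, and V and U are not directly tied, so nothing shorter exists. So d(V,U) = 2.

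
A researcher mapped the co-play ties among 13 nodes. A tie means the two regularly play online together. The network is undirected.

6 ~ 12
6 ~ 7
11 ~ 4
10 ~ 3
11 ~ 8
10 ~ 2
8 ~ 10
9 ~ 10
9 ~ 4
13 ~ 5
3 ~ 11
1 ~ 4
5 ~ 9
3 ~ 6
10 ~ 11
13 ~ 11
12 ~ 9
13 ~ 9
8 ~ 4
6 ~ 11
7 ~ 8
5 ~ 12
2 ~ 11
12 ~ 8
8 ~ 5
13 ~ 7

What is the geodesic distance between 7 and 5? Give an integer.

2

One shortest route is 7 – 8 – 5, which uses 2 edges, and 7 and 5 are not directly tied, so nothing shorter exists. So d(7,5) = 2.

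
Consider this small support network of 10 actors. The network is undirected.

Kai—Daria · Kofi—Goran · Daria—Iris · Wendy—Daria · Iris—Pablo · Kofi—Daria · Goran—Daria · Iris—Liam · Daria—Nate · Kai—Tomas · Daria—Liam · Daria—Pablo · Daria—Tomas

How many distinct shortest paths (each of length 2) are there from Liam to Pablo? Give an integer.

2

The shortest distance is 2. The length-2 paths are: Liam–Daria–Pablo; Liam–Iris–Pablo.
That gives 2 distinct shortest paths.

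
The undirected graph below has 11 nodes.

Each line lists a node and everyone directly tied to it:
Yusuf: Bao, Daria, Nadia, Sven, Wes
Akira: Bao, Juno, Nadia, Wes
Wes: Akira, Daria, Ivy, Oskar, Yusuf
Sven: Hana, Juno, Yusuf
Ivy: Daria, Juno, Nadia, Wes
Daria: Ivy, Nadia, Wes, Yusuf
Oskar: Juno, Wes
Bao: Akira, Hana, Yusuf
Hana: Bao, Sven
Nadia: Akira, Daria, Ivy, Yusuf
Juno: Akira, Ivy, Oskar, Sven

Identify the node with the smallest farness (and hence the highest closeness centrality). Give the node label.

Farness (sum of distances to all others) for each node — Akira:16, Bao:19, Daria:17, Hana:23, Ivy:18, Juno:16, Nadia:18, Oskar:21, Sven:17, Wes:16, Yusuf:15.
The smallest farness is 15, for Yusuf, so Yusuf has the highest closeness.

Yusuf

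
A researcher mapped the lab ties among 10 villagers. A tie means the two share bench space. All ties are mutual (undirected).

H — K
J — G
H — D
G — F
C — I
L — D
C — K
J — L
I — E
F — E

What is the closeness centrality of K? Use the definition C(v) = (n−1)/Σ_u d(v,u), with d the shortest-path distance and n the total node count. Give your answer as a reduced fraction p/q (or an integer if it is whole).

Distances from K: C:1, D:2, E:3, F:4, G:5, H:1, I:2, J:4, L:3. Sum = 25.
n = 10, so closeness = 9/25.

9/25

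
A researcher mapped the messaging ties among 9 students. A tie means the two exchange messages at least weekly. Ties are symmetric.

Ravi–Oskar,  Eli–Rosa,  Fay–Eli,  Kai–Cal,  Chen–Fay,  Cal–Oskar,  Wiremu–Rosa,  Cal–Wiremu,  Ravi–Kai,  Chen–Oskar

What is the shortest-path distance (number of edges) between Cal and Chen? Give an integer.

2

One shortest route is Cal – Oskar – Chen, which uses 2 edges, and Cal and Chen are not directly tied, so nothing shorter exists. So d(Cal,Chen) = 2.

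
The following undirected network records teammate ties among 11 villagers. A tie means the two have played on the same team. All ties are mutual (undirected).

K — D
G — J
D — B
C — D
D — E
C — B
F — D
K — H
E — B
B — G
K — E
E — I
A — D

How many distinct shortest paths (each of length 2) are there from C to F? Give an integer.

The shortest distance is 2, and the only length-2 path is C–D–F. So there is exactly 1 shortest path.

1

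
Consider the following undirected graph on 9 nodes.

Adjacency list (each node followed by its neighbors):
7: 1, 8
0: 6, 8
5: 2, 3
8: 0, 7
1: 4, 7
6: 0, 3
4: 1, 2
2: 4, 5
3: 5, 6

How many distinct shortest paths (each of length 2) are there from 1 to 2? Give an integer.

The shortest distance is 2, and the only length-2 path is 1–4–2. So there is exactly 1 shortest path.

1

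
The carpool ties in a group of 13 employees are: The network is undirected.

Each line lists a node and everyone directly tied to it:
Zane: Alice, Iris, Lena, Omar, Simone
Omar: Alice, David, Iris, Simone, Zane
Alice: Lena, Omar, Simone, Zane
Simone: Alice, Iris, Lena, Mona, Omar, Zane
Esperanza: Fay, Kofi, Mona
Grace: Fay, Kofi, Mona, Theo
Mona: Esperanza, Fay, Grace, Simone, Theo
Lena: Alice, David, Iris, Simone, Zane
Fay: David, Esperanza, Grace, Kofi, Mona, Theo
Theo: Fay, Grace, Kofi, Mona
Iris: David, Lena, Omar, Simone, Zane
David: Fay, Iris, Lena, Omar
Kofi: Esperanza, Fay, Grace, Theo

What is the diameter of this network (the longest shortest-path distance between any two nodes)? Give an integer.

4

Eccentricity of each node (its greatest distance to any other): Alice:4, David:2, Esperanza:3, Fay:3, Grace:3, Iris:3, Kofi:4, Lena:3, Mona:2, Omar:3, Simone:3, Theo:3, Zane:4.
The maximum eccentricity is 4, realized for instance by the pair Kofi–Zane via Kofi – Fay – David – Iris – Zane. So the diameter is 4.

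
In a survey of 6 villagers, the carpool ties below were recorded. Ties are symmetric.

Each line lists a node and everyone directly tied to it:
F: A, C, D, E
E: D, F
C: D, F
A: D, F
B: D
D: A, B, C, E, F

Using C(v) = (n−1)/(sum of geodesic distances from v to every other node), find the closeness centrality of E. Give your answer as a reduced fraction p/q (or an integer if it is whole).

5/8

Distances from E: A:2, B:2, C:2, D:1, F:1. Sum = 8.
n = 6, so closeness = 5/8.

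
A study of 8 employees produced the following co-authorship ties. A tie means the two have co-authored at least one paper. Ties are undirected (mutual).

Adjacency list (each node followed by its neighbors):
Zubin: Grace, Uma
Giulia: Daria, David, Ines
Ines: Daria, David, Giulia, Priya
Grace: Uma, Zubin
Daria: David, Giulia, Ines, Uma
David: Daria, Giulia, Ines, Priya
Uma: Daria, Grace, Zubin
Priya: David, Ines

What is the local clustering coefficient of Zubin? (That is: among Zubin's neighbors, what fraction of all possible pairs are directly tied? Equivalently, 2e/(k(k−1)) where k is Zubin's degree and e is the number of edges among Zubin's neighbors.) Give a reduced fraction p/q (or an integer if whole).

1

Zubin's neighbors: Grace and Uma (k = 2).
Possible neighbor pairs: C(2,2) = 1. Edges among them: Grace–Uma → e = 1.
Clustering(Zubin) = 1/1.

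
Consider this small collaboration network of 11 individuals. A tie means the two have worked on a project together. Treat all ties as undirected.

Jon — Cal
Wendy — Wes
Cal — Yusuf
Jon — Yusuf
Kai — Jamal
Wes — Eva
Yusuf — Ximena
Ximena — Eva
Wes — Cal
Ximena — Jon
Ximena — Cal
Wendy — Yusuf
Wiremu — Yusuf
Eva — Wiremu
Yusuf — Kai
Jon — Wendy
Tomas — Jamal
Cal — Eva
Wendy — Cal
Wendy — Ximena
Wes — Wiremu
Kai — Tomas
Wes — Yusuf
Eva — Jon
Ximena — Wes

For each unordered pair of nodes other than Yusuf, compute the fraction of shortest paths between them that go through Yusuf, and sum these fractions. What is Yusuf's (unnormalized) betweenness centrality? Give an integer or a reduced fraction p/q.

343/15

Pairs whose geodesics pass through Yusuf — Kai–Wiremu: 1; Kai–Ximena: 1; Kai–Eva: 5/5; Kai–Wes: 1; Kai–Cal: 1; Kai–Jon: 1; Kai–Wendy: 1; Tomas–Wiremu: 1; Tomas–Ximena: 1; Tomas–Eva: 5/5; Tomas–Wes: 1; Tomas–Cal: 1; Tomas–Jon: 1; Tomas–Wendy: 1 … (+12 more pairs).
All other pairs contribute 0.
Summing the contributions gives betweenness(Yusuf) = 343/15.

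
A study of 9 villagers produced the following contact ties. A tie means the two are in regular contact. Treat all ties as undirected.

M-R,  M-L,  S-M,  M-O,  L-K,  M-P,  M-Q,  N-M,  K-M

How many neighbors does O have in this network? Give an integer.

1

O is directly tied to M. That is 1 neighbor, so the degree of O is 1.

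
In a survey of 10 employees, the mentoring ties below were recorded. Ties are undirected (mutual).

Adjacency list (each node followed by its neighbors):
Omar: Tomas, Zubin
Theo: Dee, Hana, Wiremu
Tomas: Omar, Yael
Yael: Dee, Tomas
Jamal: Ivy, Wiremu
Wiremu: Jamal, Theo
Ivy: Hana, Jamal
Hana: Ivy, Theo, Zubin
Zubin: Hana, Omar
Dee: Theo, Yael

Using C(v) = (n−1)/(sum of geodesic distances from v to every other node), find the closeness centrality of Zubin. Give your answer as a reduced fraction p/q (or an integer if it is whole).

9/20

Distances from Zubin: Dee:3, Hana:1, Ivy:2, Jamal:3, Omar:1, Theo:2, Tomas:2, Wiremu:3, Yael:3. Sum = 20.
n = 10, so closeness = 9/20.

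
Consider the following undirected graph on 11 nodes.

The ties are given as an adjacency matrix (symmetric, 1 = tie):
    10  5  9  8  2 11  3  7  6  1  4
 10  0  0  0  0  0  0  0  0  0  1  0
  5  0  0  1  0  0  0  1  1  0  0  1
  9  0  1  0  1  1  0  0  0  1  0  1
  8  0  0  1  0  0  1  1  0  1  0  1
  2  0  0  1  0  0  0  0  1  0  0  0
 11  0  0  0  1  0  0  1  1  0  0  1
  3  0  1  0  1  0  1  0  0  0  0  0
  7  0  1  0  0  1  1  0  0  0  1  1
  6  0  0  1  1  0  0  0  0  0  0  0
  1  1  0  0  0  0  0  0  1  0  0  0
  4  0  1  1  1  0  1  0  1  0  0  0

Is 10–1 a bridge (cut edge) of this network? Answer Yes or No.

Without the 10–1 edge there is no alternate route between 10 and 1, so the network disconnects. It is a bridge.

Yes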